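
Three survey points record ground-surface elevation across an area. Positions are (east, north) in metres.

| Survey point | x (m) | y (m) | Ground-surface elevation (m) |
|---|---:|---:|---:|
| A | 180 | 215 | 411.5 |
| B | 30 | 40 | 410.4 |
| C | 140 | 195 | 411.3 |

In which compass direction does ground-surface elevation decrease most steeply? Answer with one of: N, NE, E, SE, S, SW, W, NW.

SW

With z = a·x + b·y + c and A as origin, the differences give:
  (-150)·a + (-175)·b = -1.1
  (-40)·a + (-20)·b = -0.2
Eliminate b (×(-20) and ×(-175), subtract): -4000·a = -13.00 → a = ∂z/∂x = +0.003250
Back-substitute: b = ∂z/∂y = +0.003500.
Steepest decrease is along −∇f = (-0.003250 E, -0.003500 N) → southwest.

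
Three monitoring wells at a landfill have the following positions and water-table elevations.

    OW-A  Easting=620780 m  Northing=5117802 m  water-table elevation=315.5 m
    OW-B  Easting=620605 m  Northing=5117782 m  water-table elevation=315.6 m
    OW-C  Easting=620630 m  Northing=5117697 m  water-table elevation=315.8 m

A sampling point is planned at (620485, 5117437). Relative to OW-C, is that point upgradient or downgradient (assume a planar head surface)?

upgradient

Three-point gradient (reference OW-A): Δ to OW-B = (-175, -20, +0.1), Δ to OW-C = (-150, -105, +0.3).
∂h/∂x = -0.0002927, ∂h/∂y = -0.002439 (det = 15375).
Head at (620485, 5117437) = 315.5 + (-0.0002927)·(-295) + (-0.002439)·(-365) = 316.48 m.
That is higher than the 315.8 m at OW-C, so the point is upgradient.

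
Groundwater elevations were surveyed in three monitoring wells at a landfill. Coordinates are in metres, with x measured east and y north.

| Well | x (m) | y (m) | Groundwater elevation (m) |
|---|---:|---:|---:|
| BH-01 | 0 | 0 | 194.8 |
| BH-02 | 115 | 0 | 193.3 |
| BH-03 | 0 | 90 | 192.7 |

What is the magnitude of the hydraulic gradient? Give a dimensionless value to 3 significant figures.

∂h/∂x = (193.3 − 194.8) / (115 − 0) = -0.01304
∂h/∂y = (192.7 − 194.8) / (90 − 0) = -0.02333
|∇h| = √(-0.01304² + -0.02333²) = 0.02673

0.0267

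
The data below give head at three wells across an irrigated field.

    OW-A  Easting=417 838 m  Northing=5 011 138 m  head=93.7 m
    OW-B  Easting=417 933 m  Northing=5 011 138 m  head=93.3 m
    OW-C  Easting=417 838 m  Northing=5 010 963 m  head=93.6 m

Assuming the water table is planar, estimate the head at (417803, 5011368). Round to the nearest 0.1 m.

94.0 m

∂h/∂x = (93.3 − 93.7) / (417933 − 417838) = -0.004211
∂h/∂y = (93.6 − 93.7) / (5010963 − 5011138) = +0.0005714
h(417803, 5011368) = 93.7 + (-0.004211)·(-35) + (+0.0005714)·(230) = 93.7 +0.147 +0.131 = 93.979 m.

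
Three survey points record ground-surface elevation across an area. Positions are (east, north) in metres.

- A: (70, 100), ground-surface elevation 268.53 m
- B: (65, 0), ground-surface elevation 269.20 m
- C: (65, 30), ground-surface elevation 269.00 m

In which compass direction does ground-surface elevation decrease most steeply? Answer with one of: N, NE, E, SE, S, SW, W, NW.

N

Differences from A: to B (Δx, Δy, Δh) = (-5, -100, +0.67); to C = (-5, -70, +0.47).
Solve a·Δx + b·Δy = Δz: det = (-5)·(-70) − (-5)·(-100) = -150.
∂z/∂x = [(+0.67)·(-70) − (+0.47)·(-100)] / -150 = -0.0006667
∂z/∂y = [(-5)·(+0.47) − (-5)·(+0.67)] / -150 = -0.006667
Steepest decrease is along −∇f = (+0.0006667 E, +0.006667 N) → north.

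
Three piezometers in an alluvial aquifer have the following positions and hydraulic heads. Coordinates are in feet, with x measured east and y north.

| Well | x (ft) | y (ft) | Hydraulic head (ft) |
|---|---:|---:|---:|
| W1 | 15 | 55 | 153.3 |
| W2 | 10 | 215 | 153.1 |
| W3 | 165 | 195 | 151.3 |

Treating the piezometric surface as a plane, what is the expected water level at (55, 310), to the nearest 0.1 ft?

152.4 ft

Differences from W1: to W2 (Δx, Δy, Δh) = (-5, 160, -0.2); to W3 = (150, 140, -2.0).
Determinant of the coordinate differences = (-5)·140 − 150·160 = -24700.
∂h/∂x = [(-0.2)·140 − (-2.0)·160] / -24700 = -0.01182
∂h/∂y = [(-5)·(-2.0) − 150·(-0.2)] / -24700 = -0.001619
h(55, 310) = 153.3 + (-0.01182)·(40) + (-0.001619)·(255) = 153.3 -0.473 -0.413 = 152.414 ft.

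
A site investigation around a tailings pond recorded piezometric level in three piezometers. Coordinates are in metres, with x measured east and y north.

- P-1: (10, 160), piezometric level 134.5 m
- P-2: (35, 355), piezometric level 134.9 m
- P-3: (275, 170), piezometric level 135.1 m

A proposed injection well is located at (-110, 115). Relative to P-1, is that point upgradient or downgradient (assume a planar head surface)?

downgradient

With h = a·x + b·y + c and P-1 as origin, the differences give:
  25·a + 195·b = +0.4
  265·a + 10·b = +0.6
Eliminate b (×10 and ×195, subtract): -51425·a = -113.00 → a = ∂h/∂x = +0.002197
Back-substitute: b = ∂h/∂y = +0.001770.
Head at (-110, 115) = 134.5 + (+0.002197)·(-120) + (+0.001770)·(-45) = 134.16 m.
That is lower than the 134.5 m at P-1, so the point is downgradient.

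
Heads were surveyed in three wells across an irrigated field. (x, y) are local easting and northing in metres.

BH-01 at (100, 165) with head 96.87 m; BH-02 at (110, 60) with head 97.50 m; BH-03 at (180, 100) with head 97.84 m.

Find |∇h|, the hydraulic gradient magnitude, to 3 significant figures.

0.00945

With h = a·x + b·y + c and BH-01 as origin, the differences give:
  10·a + (-105)·b = +0.63
  80·a + (-65)·b = +0.97
Eliminate b (×(-65) and ×(-105), subtract): 7750·a = 60.900 → a = ∂h/∂x = +0.007858
Back-substitute: b = ∂h/∂y = -0.005252.
|∇h| = √(0.007858² + -0.005252²) = 0.009452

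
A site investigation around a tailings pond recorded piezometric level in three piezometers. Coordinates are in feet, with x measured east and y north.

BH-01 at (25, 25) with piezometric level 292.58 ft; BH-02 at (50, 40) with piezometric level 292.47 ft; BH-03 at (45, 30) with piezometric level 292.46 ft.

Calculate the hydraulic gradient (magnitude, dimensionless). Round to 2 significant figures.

0.0085

Taking BH-01 as reference: BH-02−BH-01 = (25, 15, -0.11); BH-03−BH-01 = (20, 5, -0.12).
Solve a·Δx + b·Δy = Δh: det = 25·5 − 20·15 = -175.
∂h/∂x = [(-0.11)·5 − (-0.12)·15] / -175 = -0.007143
∂h/∂y = [25·(-0.12) − 20·(-0.11)] / -175 = +0.004571
|∇h| = √(-0.007143² + 0.004571²) = 0.00848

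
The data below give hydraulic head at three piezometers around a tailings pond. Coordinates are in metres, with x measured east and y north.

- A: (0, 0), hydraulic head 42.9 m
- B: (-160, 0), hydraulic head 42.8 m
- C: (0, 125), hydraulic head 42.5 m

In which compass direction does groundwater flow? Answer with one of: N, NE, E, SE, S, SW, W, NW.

N

∂h/∂x = (42.8 − 42.9) / (-160 − 0) = +0.0006250
∂h/∂y = (42.5 − 42.9) / (125 − 0) = -0.003200
Flow = −∇h = (-0.0006250 east, +0.003200 north), which points north.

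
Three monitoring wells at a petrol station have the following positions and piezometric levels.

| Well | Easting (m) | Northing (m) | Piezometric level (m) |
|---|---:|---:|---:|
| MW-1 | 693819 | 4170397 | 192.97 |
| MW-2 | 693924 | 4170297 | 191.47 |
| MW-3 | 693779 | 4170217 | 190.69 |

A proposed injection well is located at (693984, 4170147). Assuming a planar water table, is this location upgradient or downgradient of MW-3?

With h = a·x + b·y + c and MW-1 as origin, the differences give:
  105·a + (-100)·b = -1.50
  (-40)·a + (-180)·b = -2.28
Eliminate b (×(-180) and ×(-100), subtract): -22900·a = 42.000 → a = ∂h/∂x = -0.001834
Back-substitute: b = ∂h/∂y = +0.01307.
Head at (693984, 4170147) = 192.97 + (-0.001834)·(165) + (+0.01307)·(-250) = 189.40 m.
That is lower than the 190.69 m at MW-3, so the point is downgradient.

downgradient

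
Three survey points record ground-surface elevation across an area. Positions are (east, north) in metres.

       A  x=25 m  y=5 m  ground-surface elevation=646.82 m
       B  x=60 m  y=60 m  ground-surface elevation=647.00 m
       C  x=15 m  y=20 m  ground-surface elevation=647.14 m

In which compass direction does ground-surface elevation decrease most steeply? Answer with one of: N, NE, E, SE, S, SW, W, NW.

SE

Taking A as reference: B−A = (35, 55, +0.18); C−A = (-10, 15, +0.32).
Solve a·Δx + b·Δy = Δz: det = 35·15 − (-10)·55 = 1075.
∂z/∂x = [(+0.18)·15 − (+0.32)·55] / 1075 = -0.01386
∂z/∂y = [35·(+0.32) − (-10)·(+0.18)] / 1075 = +0.01209
Steepest decrease is along −∇f = (+0.01386 E, -0.01209 N) → southeast.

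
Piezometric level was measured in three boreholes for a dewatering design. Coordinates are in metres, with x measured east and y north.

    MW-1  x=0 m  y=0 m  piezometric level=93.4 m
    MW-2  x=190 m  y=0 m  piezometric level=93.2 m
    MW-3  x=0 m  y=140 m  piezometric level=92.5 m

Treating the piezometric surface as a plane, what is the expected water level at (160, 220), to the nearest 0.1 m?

91.8 m

∂h/∂x = (93.2 − 93.4) / (190 − 0) = -0.001053
∂h/∂y = (92.5 − 93.4) / (140 − 0) = -0.006429
h(160, 220) = 93.4 + (-0.001053)·(160) + (-0.006429)·(220) = 93.4 -0.168 -1.414 = 91.817 m.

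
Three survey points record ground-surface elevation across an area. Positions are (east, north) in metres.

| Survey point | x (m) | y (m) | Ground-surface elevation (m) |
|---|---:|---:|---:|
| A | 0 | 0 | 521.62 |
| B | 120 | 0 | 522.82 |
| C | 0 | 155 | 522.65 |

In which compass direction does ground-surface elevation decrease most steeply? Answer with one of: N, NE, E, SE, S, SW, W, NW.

∂z/∂x = (522.82 − 521.62) / (120 − 0) = +0.01000
∂z/∂y = (522.65 − 521.62) / (155 − 0) = +0.006645
Steepest decrease is along −∇f = (-0.01000 E, -0.006645 N) → southwest.

SW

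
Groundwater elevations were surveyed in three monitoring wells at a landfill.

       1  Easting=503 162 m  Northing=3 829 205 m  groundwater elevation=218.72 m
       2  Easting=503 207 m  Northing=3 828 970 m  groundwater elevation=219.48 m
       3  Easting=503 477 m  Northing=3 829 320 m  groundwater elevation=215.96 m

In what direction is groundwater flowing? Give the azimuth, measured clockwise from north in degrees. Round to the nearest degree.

057°

Differences from 1: to 2 (Δx, Δy, Δh) = (45, -235, +0.76); to 3 = (315, 115, -2.76).
Determinant of the coordinate differences = 45·115 − 315·(-235) = 79200.
∂h/∂x = [(+0.76)·115 − (-2.76)·(-235)] / 79200 = -0.007086
∂h/∂y = [45·(-2.76) − 315·(+0.76)] / 79200 = -0.004591
Flow direction (−∇h) has components (+0.007086 E, +0.004591 N).
Azimuth = atan2(E, N) = atan2(+0.007086, +0.004591) = 57.1° ≈ 057°.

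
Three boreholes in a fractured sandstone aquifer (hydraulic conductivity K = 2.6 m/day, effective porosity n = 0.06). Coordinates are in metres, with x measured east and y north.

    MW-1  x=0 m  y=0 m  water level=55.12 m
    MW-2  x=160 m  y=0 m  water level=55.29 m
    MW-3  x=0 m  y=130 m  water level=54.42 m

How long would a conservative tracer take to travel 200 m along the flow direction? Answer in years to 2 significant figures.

∂h/∂x = (55.29 − 55.12) / (160 − 0) = +0.001063
∂h/∂y = (54.42 − 55.12) / (130 − 0) = -0.005385
|∇h| = √(0.001063² + -0.005385²) = 0.005489
Seepage velocity v = K·i/n = 2.6 × 0.005489 / 0.06 = 0.2379 m/day.
t = 200 / 0.2379 = 840.7 days = 2.3 years.

2.3 years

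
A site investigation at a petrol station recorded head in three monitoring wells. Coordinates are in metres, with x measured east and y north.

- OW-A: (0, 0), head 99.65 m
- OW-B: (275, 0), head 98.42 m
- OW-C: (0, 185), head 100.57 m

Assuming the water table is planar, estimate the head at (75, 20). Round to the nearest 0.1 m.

∂h/∂x = (98.42 − 99.65) / (275 − 0) = -0.004473
∂h/∂y = (100.57 − 99.65) / (185 − 0) = +0.004973
h(75, 20) = 99.65 + (-0.004473)·(75) + (+0.004973)·(20) = 99.65 -0.335 +0.099 = 99.414 m.

99.4 m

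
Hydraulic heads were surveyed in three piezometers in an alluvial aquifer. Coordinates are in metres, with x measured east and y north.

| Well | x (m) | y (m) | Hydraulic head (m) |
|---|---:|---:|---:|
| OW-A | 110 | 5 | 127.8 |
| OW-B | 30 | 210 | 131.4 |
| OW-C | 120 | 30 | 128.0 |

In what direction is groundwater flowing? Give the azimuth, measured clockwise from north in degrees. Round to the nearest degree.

137°

Differences from OW-A: to OW-B (Δx, Δy, Δh) = (-80, 205, +3.6); to OW-C = (10, 25, +0.2).
Determinant of the coordinate differences = (-80)·25 − 10·205 = -4050.
∂h/∂x = [(+3.6)·25 − (+0.2)·205] / -4050 = -0.01210
∂h/∂y = [(-80)·(+0.2) − 10·(+3.6)] / -4050 = +0.01284
Flow direction (−∇h) has components (+0.01210 E, -0.01284 N).
Azimuth = atan2(E, N) = atan2(+0.01210, -0.01284) = 136.7° ≈ 137°.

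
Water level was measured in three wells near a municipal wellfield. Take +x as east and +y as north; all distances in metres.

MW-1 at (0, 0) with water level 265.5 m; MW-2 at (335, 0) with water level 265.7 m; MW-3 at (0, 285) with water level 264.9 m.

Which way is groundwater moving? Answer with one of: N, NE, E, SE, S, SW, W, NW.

∂h/∂x = (265.7 − 265.5) / (335 − 0) = +0.0005970
∂h/∂y = (264.9 − 265.5) / (285 − 0) = -0.002105
Flow = −∇h = (-0.0005970 east, +0.002105 north), which points north.

N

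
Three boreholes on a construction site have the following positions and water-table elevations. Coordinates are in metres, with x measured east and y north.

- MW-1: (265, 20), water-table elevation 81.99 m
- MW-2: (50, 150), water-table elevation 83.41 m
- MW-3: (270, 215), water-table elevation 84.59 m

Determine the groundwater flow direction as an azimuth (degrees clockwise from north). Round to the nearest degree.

186°

Differences from MW-1: to MW-2 (Δx, Δy, Δh) = (-215, 130, +1.42); to MW-3 = (5, 195, +2.60).
Determinant of the coordinate differences = (-215)·195 − 5·130 = -42575.
∂h/∂x = [(+1.42)·195 − (+2.60)·130] / -42575 = +0.001435
∂h/∂y = [(-215)·(+2.60) − 5·(+1.42)] / -42575 = +0.01330
Flow direction (−∇h) has components (-0.001435 E, -0.01330 N).
Azimuth = atan2(E, N) = atan2(-0.001435, -0.01330) = 186.2° ≈ 186°.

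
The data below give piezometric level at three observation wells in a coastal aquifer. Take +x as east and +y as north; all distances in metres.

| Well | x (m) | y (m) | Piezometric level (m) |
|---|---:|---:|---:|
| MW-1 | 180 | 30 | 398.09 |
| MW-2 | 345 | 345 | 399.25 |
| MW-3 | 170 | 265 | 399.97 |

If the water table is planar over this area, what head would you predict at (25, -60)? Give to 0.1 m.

398.6 m

Differences from MW-1: to MW-2 (Δx, Δy, Δh) = (165, 315, +1.16); to MW-3 = (-10, 235, +1.88).
Determinant of the coordinate differences = 165·235 − (-10)·315 = 41925.
∂h/∂x = [(+1.16)·235 − (+1.88)·315] / 41925 = -0.007623
∂h/∂y = [165·(+1.88) − (-10)·(+1.16)] / 41925 = +0.007676
h(25, -60) = 398.09 + (-0.007623)·(-155) + (+0.007676)·(-90) = 398.09 +1.182 -0.691 = 398.581 m.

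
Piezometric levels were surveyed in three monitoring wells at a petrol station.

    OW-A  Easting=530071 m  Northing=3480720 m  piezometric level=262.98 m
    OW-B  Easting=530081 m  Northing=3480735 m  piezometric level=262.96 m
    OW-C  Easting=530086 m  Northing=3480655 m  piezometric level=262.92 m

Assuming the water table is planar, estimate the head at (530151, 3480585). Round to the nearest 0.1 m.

262.7 m

Differences from OW-A: to OW-B (Δx, Δy, Δh) = (10, 15, -0.02); to OW-C = (15, -65, -0.06).
Solve a·Δx + b·Δy = Δh: det = 10·(-65) − 15·15 = -875.
∂h/∂x = [(-0.02)·(-65) − (-0.06)·15] / -875 = -0.002514
∂h/∂y = [10·(-0.06) − 15·(-0.02)] / -875 = +0.0003429
h(530151, 3480585) = 262.98 + (-0.002514)·(80) + (+0.0003429)·(-135) = 262.98 -0.201 -0.046 = 262.733 m.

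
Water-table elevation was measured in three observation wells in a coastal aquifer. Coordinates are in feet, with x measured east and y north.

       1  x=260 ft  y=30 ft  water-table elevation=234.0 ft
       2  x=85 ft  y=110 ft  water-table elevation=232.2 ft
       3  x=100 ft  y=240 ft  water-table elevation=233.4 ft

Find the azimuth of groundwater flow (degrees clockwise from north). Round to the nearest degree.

241°

Differences from 1: to 2 (Δx, Δy, Δh) = (-175, 80, -1.8); to 3 = (-160, 210, -0.6).
Determinant of the coordinate differences = (-175)·210 − (-160)·80 = -23950.
∂h/∂x = [(-1.8)·210 − (-0.6)·80] / -23950 = +0.01378
∂h/∂y = [(-175)·(-0.6) − (-160)·(-1.8)] / -23950 = +0.007641
Flow direction (−∇h) has components (-0.01378 E, -0.007641 N).
Azimuth = atan2(E, N) = atan2(-0.01378, -0.007641) = 241.0° ≈ 241°.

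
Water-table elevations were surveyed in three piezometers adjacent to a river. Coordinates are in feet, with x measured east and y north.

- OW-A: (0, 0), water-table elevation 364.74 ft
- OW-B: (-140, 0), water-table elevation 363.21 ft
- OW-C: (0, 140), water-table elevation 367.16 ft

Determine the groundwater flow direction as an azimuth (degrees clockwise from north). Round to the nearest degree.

∂h/∂x = (363.21 − 364.74) / (-140 − 0) = +0.01093
∂h/∂y = (367.16 − 364.74) / (140 − 0) = +0.01729
Flow direction (−∇h) has components (-0.01093 E, -0.01729 N).
Azimuth = atan2(E, N) = atan2(-0.01093, -0.01729) = 212.3° ≈ 212°.

212°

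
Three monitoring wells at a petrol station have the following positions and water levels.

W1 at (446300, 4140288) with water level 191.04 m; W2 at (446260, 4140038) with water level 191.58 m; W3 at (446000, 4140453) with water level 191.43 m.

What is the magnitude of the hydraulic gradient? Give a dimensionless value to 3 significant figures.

With h = a·x + b·y + c and W1 as origin, the differences give:
  (-40)·a + (-250)·b = +0.54
  (-300)·a + 165·b = +0.39
Eliminate b (×165 and ×(-250), subtract): -81600·a = 186.600 → a = ∂h/∂x = -0.002287
Back-substitute: b = ∂h/∂y = -0.001794.
|∇h| = √(-0.002287² + -0.001794²) = 0.002907

0.00291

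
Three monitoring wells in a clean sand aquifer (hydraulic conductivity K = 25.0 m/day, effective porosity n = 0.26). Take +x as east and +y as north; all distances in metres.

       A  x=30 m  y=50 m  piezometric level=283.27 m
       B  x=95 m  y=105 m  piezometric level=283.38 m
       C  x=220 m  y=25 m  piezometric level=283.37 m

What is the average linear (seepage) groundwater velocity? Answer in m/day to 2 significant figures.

0.13 m/day

Differences from A: to B (Δx, Δy, Δh) = (65, 55, +0.11); to C = (190, -25, +0.10).
Solve a·Δx + b·Δy = Δh: det = 65·(-25) − 190·55 = -12075.
∂h/∂x = [(+0.11)·(-25) − (+0.10)·55] / -12075 = +0.0006832
∂h/∂y = [65·(+0.10) − 190·(+0.11)] / -12075 = +0.001193
|∇h| = √(0.0006832² + 0.001193²) = 0.001375
Seepage velocity v = K·i/n = 25.0 × 0.001375 / 0.26 = 0.1322 m/day.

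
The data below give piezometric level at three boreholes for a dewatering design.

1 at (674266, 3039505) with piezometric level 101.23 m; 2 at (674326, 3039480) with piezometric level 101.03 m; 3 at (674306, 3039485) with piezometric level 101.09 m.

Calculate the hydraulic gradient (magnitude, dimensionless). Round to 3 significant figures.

0.00320

Taking 1 as reference: 2−1 = (60, -25, -0.20); 3−1 = (40, -20, -0.14).
Determinant of the coordinate differences = 60·(-20) − 40·(-25) = -200.
∂h/∂x = [(-0.20)·(-20) − (-0.14)·(-25)] / -200 = -0.002500
∂h/∂y = [60·(-0.14) − 40·(-0.20)] / -200 = +0.002000
|∇h| = √(-0.002500² + 0.002000²) = 0.003202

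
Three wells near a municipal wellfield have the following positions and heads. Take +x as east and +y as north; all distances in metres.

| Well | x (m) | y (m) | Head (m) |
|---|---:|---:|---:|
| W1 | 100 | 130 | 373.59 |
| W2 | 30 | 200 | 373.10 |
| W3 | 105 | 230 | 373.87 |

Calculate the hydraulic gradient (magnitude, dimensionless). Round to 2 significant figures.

0.0096

Taking W1 as reference: W2−W1 = (-70, 70, -0.49); W3−W1 = (5, 100, +0.28).
Solve a·Δx + b·Δy = Δh: det = (-70)·100 − 5·70 = -7350.
∂h/∂x = [(-0.49)·100 − (+0.28)·70] / -7350 = +0.009333
∂h/∂y = [(-70)·(+0.28) − 5·(-0.49)] / -7350 = +0.002333
|∇h| = √(0.009333² + 0.002333²) = 0.00962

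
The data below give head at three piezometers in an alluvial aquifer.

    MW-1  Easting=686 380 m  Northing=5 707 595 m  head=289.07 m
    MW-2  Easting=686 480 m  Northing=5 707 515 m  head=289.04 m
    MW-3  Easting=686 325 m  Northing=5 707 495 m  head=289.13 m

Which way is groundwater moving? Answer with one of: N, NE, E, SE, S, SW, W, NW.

NE

With h = a·x + b·y + c and MW-1 as origin, the differences give:
  100·a + (-80)·b = -0.03
  (-55)·a + (-100)·b = +0.06
Eliminate b (×(-100) and ×(-80), subtract): -14400·a = 7.800 → a = ∂h/∂x = -0.0005417
Back-substitute: b = ∂h/∂y = -0.0003021.
Flow = −∇h = (+0.0005417 east, +0.0003021 north), which points northeast.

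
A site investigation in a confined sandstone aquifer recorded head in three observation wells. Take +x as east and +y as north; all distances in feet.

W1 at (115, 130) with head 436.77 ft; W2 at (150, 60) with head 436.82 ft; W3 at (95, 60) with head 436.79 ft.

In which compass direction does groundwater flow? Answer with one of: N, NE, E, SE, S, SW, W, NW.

NW

With h = a·x + b·y + c and W1 as origin, the differences give:
  35·a + (-70)·b = +0.05
  (-20)·a + (-70)·b = +0.02
Eliminate b (×(-70) and ×(-70), subtract): -3850·a = -2.100 → a = ∂h/∂x = +0.0005455
Back-substitute: b = ∂h/∂y = -0.0004416.
Flow = −∇h = (-0.0005455 east, +0.0004416 north), which points northwest.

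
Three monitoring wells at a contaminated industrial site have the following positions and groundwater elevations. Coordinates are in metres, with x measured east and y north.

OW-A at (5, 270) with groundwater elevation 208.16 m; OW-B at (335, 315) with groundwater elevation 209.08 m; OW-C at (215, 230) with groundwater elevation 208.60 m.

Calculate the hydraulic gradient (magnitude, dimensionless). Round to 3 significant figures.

With h = a·x + b·y + c and OW-A as origin, the differences give:
  330·a + 45·b = +0.92
  210·a + (-40)·b = +0.44
Eliminate b (×(-40) and ×45, subtract): -22650·a = -56.600 → a = ∂h/∂x = +0.002499
Back-substitute: b = ∂h/∂y = +0.002119.
|∇h| = √(0.002499² + 0.002119²) = 0.003276

0.00328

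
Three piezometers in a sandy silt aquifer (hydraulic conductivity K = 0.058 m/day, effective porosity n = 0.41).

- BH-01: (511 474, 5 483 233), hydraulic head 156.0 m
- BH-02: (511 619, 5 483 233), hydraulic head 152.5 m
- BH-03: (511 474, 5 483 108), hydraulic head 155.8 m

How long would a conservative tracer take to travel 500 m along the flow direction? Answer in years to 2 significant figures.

400 years

∂h/∂x = (152.5 − 156.0) / (511619 − 511474) = -0.02414
∂h/∂y = (155.8 − 156.0) / (5483108 − 5483233) = +0.001600
|∇h| = √(-0.02414² + 0.001600²) = 0.02419
Seepage velocity v = K·i/n = 0.058 × 0.02419 / 0.41 = 0.003422 m/day.
t = 500 / 0.003422 = 1.461e+05 days = 400 years.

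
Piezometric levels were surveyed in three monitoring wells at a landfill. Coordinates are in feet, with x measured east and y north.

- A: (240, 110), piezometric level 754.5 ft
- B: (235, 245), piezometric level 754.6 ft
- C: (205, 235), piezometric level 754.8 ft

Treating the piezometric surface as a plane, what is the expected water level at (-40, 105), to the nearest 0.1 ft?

756.4 ft

Three-point gradient (reference A): Δ to B = (-5, 135, +0.1), Δ to C = (-35, 125, +0.3).
∂h/∂x = -0.006829, ∂h/∂y = +0.0004878 (det = 4100).
h(-40, 105) = 754.5 + (-0.006829)·(-280) + (+0.0004878)·(-5) = 754.5 +1.912 -0.002 = 756.410 ft.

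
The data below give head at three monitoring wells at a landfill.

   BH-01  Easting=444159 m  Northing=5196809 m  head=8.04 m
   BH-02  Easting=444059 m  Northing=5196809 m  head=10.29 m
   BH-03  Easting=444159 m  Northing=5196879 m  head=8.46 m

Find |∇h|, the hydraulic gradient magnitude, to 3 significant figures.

0.0233

∂h/∂x = (10.29 − 8.04) / (444059 − 444159) = -0.02250
∂h/∂y = (8.46 − 8.04) / (5196879 − 5196809) = +0.006000
|∇h| = √(-0.02250² + 0.006000²) = 0.02329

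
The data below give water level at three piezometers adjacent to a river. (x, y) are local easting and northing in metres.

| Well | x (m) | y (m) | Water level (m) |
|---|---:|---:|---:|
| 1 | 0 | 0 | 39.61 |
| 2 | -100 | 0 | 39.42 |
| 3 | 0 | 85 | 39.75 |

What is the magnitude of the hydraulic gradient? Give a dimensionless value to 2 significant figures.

0.0025

∂h/∂x = (39.42 − 39.61) / (-100 − 0) = +0.001900
∂h/∂y = (39.75 − 39.61) / (85 − 0) = +0.001647
|∇h| = √(0.001900² + 0.001647²) = 0.002514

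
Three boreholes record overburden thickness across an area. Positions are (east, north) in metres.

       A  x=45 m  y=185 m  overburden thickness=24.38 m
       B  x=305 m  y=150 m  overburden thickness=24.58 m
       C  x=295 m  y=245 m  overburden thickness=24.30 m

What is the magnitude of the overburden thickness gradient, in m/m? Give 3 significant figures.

0.00293 m/m

Differences from A: to B (Δx, Δy, Δh) = (260, -35, +0.20); to C = (250, 60, -0.08).
Determinant of the coordinate differences = 260·60 − 250·(-35) = 24350.
∂d/∂x = [(+0.20)·60 − (-0.08)·(-35)] / 24350 = +0.0003778
∂d/∂y = [260·(-0.08) − 250·(+0.20)] / 24350 = -0.002908
|∇f| = √(0.0003778² + -0.002908²) = 0.002932 m/m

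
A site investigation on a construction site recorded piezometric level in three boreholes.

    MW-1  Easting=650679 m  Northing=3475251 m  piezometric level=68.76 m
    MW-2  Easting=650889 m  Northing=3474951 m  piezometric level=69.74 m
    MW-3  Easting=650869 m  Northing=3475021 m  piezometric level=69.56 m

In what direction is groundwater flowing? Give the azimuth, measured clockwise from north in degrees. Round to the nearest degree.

321°

Differences from MW-1: to MW-2 (Δx, Δy, Δh) = (210, -300, +0.98); to MW-3 = (190, -230, +0.80).
Determinant of the coordinate differences = 210·(-230) − 190·(-300) = 8700.
∂h/∂x = [(+0.98)·(-230) − (+0.80)·(-300)] / 8700 = +0.001678
∂h/∂y = [210·(+0.80) − 190·(+0.98)] / 8700 = -0.002092
Flow direction (−∇h) has components (-0.001678 E, +0.002092 N).
Azimuth = atan2(E, N) = atan2(-0.001678, +0.002092) = 321.3° ≈ 321°.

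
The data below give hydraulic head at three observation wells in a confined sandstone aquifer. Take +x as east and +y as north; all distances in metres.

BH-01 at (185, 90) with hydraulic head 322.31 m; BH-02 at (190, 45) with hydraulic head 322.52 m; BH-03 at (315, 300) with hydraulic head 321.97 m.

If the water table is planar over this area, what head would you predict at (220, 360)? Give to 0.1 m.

321.3 m

With h = a·x + b·y + c and BH-01 as origin, the differences give:
  5·a + (-45)·b = +0.21
  130·a + 210·b = -0.34
Eliminate b (×210 and ×(-45), subtract): 6900·a = 28.800 → a = ∂h/∂x = +0.004174
Back-substitute: b = ∂h/∂y = -0.004203.
h(220, 360) = 322.31 + (+0.004174)·(35) + (-0.004203)·(270) = 322.31 +0.146 -1.135 = 321.321 m.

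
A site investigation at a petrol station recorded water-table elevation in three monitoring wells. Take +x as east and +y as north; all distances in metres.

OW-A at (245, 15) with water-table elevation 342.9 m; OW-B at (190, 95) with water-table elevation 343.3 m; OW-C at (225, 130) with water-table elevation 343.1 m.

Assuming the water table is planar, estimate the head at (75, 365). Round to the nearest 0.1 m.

Taking OW-A as reference: OW-B−OW-A = (-55, 80, +0.4); OW-C−OW-A = (-20, 115, +0.2).
Determinant of the coordinate differences = (-55)·115 − (-20)·80 = -4725.
∂h/∂x = [(+0.4)·115 − (+0.2)·80] / -4725 = -0.006349
∂h/∂y = [(-55)·(+0.2) − (-20)·(+0.4)] / -4725 = +0.0006349
h(75, 365) = 342.9 + (-0.006349)·(-170) + (+0.0006349)·(350) = 342.9 +1.079 +0.222 = 344.202 m.

344.2 m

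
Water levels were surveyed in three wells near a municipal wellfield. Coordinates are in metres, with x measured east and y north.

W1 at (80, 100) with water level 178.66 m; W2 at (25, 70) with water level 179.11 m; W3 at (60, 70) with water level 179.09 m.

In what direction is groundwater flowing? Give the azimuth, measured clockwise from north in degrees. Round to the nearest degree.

002°

Three-point gradient (reference W1): Δ to W2 = (-55, -30, +0.45), Δ to W3 = (-20, -30, +0.43).
∂h/∂x = -0.0005714, ∂h/∂y = -0.01395 (det = 1050).
Flow direction (−∇h) has components (+0.0005714 E, +0.01395 N).
Azimuth = atan2(E, N) = atan2(+0.0005714, +0.01395) = 2.3° ≈ 002°.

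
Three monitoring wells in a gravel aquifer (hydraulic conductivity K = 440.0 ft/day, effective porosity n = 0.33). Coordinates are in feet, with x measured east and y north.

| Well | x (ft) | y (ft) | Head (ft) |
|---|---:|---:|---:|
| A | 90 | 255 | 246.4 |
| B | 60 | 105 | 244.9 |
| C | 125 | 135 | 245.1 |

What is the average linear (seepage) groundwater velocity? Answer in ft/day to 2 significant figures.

14 ft/day

Differences from A: to B (Δx, Δy, Δh) = (-30, -150, -1.5); to C = (35, -120, -1.3).
Solve a·Δx + b·Δy = Δh: det = (-30)·(-120) − 35·(-150) = 8850.
∂h/∂x = [(-1.5)·(-120) − (-1.3)·(-150)] / 8850 = -0.001695
∂h/∂y = [(-30)·(-1.3) − 35·(-1.5)] / 8850 = +0.01034
|∇h| = √(-0.001695² + 0.01034²) = 0.01048
Seepage velocity v = K·i/n = 440.0 × 0.01048 / 0.33 = 13.97 ft/day.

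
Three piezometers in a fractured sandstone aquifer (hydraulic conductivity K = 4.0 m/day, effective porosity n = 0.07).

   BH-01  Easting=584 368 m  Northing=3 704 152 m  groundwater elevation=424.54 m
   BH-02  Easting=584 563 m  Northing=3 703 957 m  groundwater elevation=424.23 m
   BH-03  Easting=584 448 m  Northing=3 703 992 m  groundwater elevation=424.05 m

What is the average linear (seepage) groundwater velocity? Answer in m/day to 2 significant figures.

Taking BH-01 as reference: BH-02−BH-01 = (195, -195, -0.31); BH-03−BH-01 = (80, -160, -0.49).
Determinant of the coordinate differences = 195·(-160) − 80·(-195) = -15600.
∂h/∂x = [(-0.31)·(-160) − (-0.49)·(-195)] / -15600 = +0.002946
∂h/∂y = [195·(-0.49) − 80·(-0.31)] / -15600 = +0.004535
|∇h| = √(0.002946² + 0.004535²) = 0.005408
Seepage velocity v = K·i/n = 4.0 × 0.005408 / 0.07 = 0.309 m/day.

0.31 m/day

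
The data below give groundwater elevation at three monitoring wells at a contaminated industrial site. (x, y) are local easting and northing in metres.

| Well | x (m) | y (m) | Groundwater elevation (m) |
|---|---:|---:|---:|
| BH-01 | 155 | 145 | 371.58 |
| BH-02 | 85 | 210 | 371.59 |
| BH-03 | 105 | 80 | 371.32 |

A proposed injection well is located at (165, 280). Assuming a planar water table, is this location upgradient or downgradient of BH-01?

upgradient

Three-point gradient (reference BH-01): Δ to BH-02 = (-70, 65, +0.01), Δ to BH-03 = (-50, -65, -0.26).
∂h/∂x = +0.002083, ∂h/∂y = +0.002397 (det = 7800).
Head at (165, 280) = 371.58 + (+0.002083)·(10) + (+0.002397)·(135) = 371.92 m.
That is higher than the 371.58 m at BH-01, so the point is upgradient.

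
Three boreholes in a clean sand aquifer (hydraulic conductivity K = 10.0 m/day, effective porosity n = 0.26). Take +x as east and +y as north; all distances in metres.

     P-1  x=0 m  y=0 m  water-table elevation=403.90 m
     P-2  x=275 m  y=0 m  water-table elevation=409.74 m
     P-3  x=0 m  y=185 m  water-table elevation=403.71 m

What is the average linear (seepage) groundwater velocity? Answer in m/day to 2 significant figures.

0.82 m/day

∂h/∂x = (409.74 − 403.90) / (275 − 0) = +0.02124
∂h/∂y = (403.71 − 403.90) / (185 − 0) = -0.001027
|∇h| = √(0.02124² + -0.001027²) = 0.02126
Seepage velocity v = K·i/n = 10.0 × 0.02126 / 0.26 = 0.8177 m/day.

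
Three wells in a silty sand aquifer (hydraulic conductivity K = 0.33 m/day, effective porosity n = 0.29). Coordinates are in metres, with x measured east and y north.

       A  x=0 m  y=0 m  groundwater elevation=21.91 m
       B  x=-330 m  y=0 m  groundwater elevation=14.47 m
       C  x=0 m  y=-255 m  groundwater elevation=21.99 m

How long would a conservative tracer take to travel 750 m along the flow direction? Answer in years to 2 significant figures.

∂h/∂x = (14.47 − 21.91) / (-330 − 0) = +0.02255
∂h/∂y = (21.99 − 21.91) / (-255 − 0) = -0.0003137
|∇h| = √(0.02255² + -0.0003137²) = 0.02255
Seepage velocity v = K·i/n = 0.33 × 0.02255 / 0.29 = 0.02566 m/day.
t = 750 / 0.02566 = 2.923e+04 days = 80 years.

80 years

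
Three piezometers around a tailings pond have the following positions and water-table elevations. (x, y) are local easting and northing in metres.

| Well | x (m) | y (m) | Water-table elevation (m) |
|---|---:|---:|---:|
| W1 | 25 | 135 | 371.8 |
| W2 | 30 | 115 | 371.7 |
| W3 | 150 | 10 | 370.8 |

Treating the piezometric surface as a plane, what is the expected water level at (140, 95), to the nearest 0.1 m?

371.2 m

With h = a·x + b·y + c and W1 as origin, the differences give:
  5·a + (-20)·b = -0.1
  125·a + (-125)·b = -1.0
Eliminate b (×(-125) and ×(-20), subtract): 1875·a = -7.50 → a = ∂h/∂x = -0.004000
Back-substitute: b = ∂h/∂y = +0.004000.
h(140, 95) = 371.8 + (-0.004000)·(115) + (+0.004000)·(-40) = 371.8 -0.460 -0.160 = 371.180 m.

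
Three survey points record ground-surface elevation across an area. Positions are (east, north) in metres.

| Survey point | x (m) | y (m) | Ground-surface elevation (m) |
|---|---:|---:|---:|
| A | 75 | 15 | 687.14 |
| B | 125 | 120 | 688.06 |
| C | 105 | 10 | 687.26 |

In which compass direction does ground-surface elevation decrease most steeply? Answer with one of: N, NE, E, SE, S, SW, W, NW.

SW

Differences from A: to B (Δx, Δy, Δh) = (50, 105, +0.92); to C = (30, -5, +0.12).
Solve a·Δx + b·Δy = Δz: det = 50·(-5) − 30·105 = -3400.
∂z/∂x = [(+0.92)·(-5) − (+0.12)·105] / -3400 = +0.005059
∂z/∂y = [50·(+0.12) − 30·(+0.92)] / -3400 = +0.006353
Steepest decrease is along −∇f = (-0.005059 E, -0.006353 N) → southwest.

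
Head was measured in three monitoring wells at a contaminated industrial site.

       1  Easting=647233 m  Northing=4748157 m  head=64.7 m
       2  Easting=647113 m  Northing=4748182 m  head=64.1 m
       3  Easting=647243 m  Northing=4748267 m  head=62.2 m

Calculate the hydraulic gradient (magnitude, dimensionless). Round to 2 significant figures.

0.023

Taking 1 as reference: 2−1 = (-120, 25, -0.6); 3−1 = (10, 110, -2.5).
Solve a·Δx + b·Δy = Δh: det = (-120)·110 − 10·25 = -13450.
∂h/∂x = [(-0.6)·110 − (-2.5)·25] / -13450 = +0.0002602
∂h/∂y = [(-120)·(-2.5) − 10·(-0.6)] / -13450 = -0.02275
|∇h| = √(0.0002602² + -0.02275²) = 0.02275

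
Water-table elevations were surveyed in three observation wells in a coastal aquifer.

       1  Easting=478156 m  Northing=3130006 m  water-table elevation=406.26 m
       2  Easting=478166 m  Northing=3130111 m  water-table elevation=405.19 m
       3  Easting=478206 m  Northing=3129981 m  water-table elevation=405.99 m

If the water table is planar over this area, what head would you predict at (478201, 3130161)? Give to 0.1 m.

Differences from 1: to 2 (Δx, Δy, Δh) = (10, 105, -1.07); to 3 = (50, -25, -0.27).
Determinant of the coordinate differences = 10·(-25) − 50·105 = -5500.
∂h/∂x = [(-1.07)·(-25) − (-0.27)·105] / -5500 = -0.01002
∂h/∂y = [10·(-0.27) − 50·(-1.07)] / -5500 = -0.009236
h(478201, 3130161) = 406.26 + (-0.01002)·(45) + (-0.009236)·(155) = 406.26 -0.451 -1.432 = 404.378 m.

404.4 m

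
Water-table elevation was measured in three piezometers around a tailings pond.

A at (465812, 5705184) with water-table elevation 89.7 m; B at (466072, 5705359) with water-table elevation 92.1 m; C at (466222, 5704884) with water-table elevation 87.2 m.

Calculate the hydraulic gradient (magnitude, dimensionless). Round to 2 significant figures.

0.011

Differences from A: to B (Δx, Δy, Δh) = (260, 175, +2.4); to C = (410, -300, -2.5).
Solve a·Δx + b·Δy = Δh: det = 260·(-300) − 410·175 = -149750.
∂h/∂x = [(+2.4)·(-300) − (-2.5)·175] / -149750 = +0.001886
∂h/∂y = [260·(-2.5) − 410·(+2.4)] / -149750 = +0.01091
|∇h| = √(0.001886² + 0.01091²) = 0.01107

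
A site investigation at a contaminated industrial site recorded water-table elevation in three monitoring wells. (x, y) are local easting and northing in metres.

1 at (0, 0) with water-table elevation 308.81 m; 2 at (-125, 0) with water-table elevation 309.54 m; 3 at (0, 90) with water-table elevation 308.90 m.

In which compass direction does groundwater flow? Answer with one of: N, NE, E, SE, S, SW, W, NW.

E

∂h/∂x = (309.54 − 308.81) / (-125 − 0) = -0.005840
∂h/∂y = (308.90 − 308.81) / (90 − 0) = +0.0010000
Flow = −∇h = (+0.005840 east, -0.0010000 north), which points east.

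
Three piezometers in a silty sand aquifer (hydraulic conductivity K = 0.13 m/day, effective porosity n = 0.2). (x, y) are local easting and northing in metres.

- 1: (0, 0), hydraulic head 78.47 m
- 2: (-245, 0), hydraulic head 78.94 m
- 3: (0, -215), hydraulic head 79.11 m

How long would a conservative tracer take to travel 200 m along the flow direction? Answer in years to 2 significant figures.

240 years

∂h/∂x = (78.94 − 78.47) / (-245 − 0) = -0.001918
∂h/∂y = (79.11 − 78.47) / (-215 − 0) = -0.002977
|∇h| = √(-0.001918² + -0.002977²) = 0.003541
Seepage velocity v = K·i/n = 0.13 × 0.003541 / 0.2 = 0.002302 m/day.
t = 200 / 0.002302 = 8.688e+04 days = 238 years.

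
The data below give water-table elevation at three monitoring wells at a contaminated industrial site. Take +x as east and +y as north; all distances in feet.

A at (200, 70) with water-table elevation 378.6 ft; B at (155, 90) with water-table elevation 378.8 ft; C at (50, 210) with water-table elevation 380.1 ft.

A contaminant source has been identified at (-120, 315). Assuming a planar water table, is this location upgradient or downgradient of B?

upgradient

Differences from A: to B (Δx, Δy, Δh) = (-45, 20, +0.2); to C = (-150, 140, +1.5).
Determinant of the coordinate differences = (-45)·140 − (-150)·20 = -3300.
∂h/∂x = [(+0.2)·140 − (+1.5)·20] / -3300 = +0.0006061
∂h/∂y = [(-45)·(+1.5) − (-150)·(+0.2)] / -3300 = +0.01136
Head at (-120, 315) = 378.6 + (+0.0006061)·(-320) + (+0.01136)·(245) = 381.19 ft.
That is higher than the 378.8 ft at B, so the point is upgradient.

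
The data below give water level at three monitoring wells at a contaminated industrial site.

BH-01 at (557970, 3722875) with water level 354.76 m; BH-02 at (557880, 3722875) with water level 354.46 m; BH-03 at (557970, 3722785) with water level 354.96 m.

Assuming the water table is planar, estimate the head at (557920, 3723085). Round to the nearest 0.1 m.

∂h/∂x = (354.46 − 354.76) / (557880 − 557970) = +0.003333
∂h/∂y = (354.96 − 354.76) / (3722785 − 3722875) = -0.002222
h(557920, 3723085) = 354.76 + (+0.003333)·(-50) + (-0.002222)·(210) = 354.76 -0.167 -0.467 = 354.127 m.

354.1 m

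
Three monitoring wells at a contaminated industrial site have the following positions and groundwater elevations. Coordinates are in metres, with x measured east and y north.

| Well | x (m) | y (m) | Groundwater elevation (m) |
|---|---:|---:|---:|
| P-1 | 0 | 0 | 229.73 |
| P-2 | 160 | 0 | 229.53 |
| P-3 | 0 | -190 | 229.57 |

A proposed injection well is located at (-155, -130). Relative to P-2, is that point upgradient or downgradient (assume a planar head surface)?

upgradient

∂h/∂x = (229.53 − 229.73) / (160 − 0) = -0.001250
∂h/∂y = (229.57 − 229.73) / (-190 − 0) = +0.0008421
Head at (-155, -130) = 229.73 + (-0.001250)·(-155) + (+0.0008421)·(-130) = 229.81 m.
That is higher than the 229.53 m at P-2, so the point is upgradient.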